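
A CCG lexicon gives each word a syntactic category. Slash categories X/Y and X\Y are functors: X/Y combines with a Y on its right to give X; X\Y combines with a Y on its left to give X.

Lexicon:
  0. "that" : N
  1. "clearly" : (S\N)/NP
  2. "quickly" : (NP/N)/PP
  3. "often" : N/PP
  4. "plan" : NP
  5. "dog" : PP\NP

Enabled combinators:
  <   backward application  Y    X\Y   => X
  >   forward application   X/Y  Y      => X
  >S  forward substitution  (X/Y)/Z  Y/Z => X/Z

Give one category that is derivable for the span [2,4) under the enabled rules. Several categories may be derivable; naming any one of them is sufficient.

NP/PP

[0,6] S   <
  [0,1] "that" : N
  [1,6] S\N   >
    [1,2] "clearly" : (S\N)/NP
    [2,6] NP   >
      [2,4] NP/PP   >S
        [2,3] "quickly" : (NP/N)/PP
        [3,4] "often" : N/PP
      [4,6] PP   <
        [4,5] "plan" : NP
        [5,6] "dog" : PP\NP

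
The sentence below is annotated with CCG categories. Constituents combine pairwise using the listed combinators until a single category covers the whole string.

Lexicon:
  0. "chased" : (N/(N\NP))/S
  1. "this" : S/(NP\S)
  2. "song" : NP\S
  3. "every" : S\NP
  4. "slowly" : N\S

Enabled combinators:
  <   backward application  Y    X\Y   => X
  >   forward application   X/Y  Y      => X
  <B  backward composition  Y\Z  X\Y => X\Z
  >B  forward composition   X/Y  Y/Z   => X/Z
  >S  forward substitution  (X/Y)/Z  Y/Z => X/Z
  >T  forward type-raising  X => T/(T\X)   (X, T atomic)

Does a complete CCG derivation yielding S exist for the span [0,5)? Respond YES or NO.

(N/(N\NP))/S S/(NP\S) NP\S S\NP N\S
CKY chart[0,5] = {N, N/(N\N), NP/(NP\N), PP/(PP\N), S/(S\N)}; S ∉ chart

NO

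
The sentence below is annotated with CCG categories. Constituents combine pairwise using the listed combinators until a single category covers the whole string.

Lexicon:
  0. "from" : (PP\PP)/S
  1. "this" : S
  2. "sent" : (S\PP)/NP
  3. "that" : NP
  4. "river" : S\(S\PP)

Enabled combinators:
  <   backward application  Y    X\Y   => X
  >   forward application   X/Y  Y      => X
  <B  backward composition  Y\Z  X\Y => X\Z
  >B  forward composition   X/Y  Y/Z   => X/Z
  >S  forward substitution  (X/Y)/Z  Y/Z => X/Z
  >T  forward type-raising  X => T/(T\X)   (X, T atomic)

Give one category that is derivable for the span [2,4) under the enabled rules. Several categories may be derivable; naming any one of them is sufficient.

S\PP

[0,5] S   <
  [0,4] S\PP   <B
    [0,2] PP\PP   >
      [0,1] "from" : (PP\PP)/S
      [1,2] "this" : S
    [2,4] S\PP   >
      [2,3] "sent" : (S\PP)/NP
      [3,4] "that" : NP
  [4,5] "river" : S\(S\PP)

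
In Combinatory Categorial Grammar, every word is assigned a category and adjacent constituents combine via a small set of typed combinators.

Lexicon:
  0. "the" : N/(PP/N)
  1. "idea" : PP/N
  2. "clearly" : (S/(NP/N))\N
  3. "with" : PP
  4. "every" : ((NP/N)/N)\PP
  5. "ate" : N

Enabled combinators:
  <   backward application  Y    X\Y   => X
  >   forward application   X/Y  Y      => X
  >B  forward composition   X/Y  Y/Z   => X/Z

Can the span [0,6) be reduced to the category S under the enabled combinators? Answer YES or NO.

YES

[0,6] S   >
  [0,5] S/N   >B
    [0,3] S/(NP/N)   <
      [0,2] N   >
        [0,1] "the" : N/(PP/N)
        [1,2] "idea" : PP/N
      [2,3] "clearly" : (S/(NP/N))\N
    [3,5] (NP/N)/N   <
      [3,4] "with" : PP
      [4,5] "every" : ((NP/N)/N)\PP
  [5,6] "ate" : N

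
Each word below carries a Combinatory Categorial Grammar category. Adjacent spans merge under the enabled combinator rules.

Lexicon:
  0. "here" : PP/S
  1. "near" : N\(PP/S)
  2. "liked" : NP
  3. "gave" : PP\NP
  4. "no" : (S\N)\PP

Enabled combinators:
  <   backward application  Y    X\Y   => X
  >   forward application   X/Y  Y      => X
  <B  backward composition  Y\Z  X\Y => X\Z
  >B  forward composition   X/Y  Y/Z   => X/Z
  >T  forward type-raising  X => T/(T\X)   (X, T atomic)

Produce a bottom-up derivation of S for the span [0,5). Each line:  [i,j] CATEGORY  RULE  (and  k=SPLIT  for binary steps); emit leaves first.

[0,5] S   <
  [0,2] N   <
    [0,1] "here" : PP/S
    [1,2] "near" : N\(PP/S)
  [2,5] S\N   <
    [2,4] PP   <
      [2,3] "liked" : NP
      [3,4] "gave" : PP\NP
    [4,5] "no" : (S\N)\PP

[0,1] PP/S  lex  "here"
[1,2] N\(PP/S)  lex  "near"
[0,2] N  <  k=1
[2,3] NP  lex  "liked"
[3,4] PP\NP  lex  "gave"
[2,4] PP  <  k=3
[4,5] (S\N)\PP  lex  "no"
[2,5] S\N  <  k=4
[0,5] S  <  k=2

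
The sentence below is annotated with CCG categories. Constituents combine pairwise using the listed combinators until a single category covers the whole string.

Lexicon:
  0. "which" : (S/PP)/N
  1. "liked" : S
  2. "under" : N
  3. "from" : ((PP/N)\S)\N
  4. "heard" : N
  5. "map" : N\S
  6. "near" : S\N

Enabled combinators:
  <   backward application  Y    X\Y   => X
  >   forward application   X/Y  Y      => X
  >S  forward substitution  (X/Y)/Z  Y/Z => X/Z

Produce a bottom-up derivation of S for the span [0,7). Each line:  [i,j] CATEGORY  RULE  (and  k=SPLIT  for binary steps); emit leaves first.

[0,1] (S/PP)/N  lex  "which"
[1,2] S  lex  "liked"
[2,3] N  lex  "under"
[3,4] ((PP/N)\S)\N  lex  "from"
[2,4] (PP/N)\S  <  k=3
[1,4] PP/N  <  k=2
[0,4] S/N  >S  k=1
[4,5] N  lex  "heard"
[0,5] S  >  k=4
[5,6] N\S  lex  "map"
[0,6] N  <  k=5
[6,7] S\N  lex  "near"
[0,7] S  <  k=6

[0,7] S   <
  [0,6] N   <
    [0,5] S   >
      [0,4] S/N   >S
        [0,1] "which" : (S/PP)/N
        [1,4] PP/N   <
          [1,2] "liked" : S
          [2,4] (PP/N)\S   <
            [2,3] "under" : N
            [3,4] "from" : ((PP/N)\S)\N
      [4,5] "heard" : N
    [5,6] "map" : N\S
  [6,7] "near" : S\N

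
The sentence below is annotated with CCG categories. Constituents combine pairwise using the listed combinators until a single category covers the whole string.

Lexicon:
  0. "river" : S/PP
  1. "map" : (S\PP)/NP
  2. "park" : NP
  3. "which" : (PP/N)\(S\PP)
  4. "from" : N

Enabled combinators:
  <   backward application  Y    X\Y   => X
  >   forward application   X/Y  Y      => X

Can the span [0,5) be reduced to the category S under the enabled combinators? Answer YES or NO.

YES

[0,5] S   >
  [0,1] "river" : S/PP
  [1,5] PP   >
    [1,4] PP/N   <
      [1,3] S\PP   >
        [1,2] "map" : (S\PP)/NP
        [2,3] "park" : NP
      [3,4] "which" : (PP/N)\(S\PP)
    [4,5] "from" : N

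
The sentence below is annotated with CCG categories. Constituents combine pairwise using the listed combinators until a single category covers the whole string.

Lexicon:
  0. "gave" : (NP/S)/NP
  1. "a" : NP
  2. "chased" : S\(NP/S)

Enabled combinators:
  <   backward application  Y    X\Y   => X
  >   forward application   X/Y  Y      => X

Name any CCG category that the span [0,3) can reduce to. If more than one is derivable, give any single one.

S

[0,3] S   <
  [0,2] NP/S   >
    [0,1] "gave" : (NP/S)/NP
    [1,2] "a" : NP
  [2,3] "chased" : S\(NP/S)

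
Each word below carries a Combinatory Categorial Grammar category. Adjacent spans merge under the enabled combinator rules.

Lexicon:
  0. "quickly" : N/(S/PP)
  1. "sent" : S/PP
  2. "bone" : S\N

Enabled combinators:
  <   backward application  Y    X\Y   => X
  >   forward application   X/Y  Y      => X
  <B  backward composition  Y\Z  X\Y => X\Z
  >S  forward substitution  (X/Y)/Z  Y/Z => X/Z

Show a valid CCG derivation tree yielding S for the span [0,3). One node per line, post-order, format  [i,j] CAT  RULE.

[0,1] N/(S/PP)  lex  "quickly"
[1,2] S/PP  lex  "sent"
[0,2] N  >  k=1
[2,3] S\N  lex  "bone"
[0,3] S  <  k=2

[0,3] S   <
  [0,2] N   >
    [0,1] "quickly" : N/(S/PP)
    [1,2] "sent" : S/PP
  [2,3] "bone" : S\N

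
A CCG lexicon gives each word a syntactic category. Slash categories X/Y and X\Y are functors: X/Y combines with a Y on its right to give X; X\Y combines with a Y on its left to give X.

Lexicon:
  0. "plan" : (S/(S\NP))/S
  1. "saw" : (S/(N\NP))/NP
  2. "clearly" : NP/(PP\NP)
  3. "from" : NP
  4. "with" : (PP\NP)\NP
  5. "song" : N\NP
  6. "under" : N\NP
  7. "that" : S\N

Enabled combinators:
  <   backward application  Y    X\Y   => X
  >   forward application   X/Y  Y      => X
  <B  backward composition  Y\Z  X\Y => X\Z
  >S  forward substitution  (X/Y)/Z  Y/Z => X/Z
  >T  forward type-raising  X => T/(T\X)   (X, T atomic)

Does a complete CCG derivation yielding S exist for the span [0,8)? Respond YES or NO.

[0,8] S   >
  [0,6] S/(S\NP)   >
    [0,1] "plan" : (S/(S\NP))/S
    [1,6] S   >
      [1,5] S/(N\NP)   >
        [1,2] "saw" : (S/(N\NP))/NP
        [2,5] NP   >
          [2,3] "clearly" : NP/(PP\NP)
          [3,5] PP\NP   <
            [3,4] "from" : NP
            [4,5] "with" : (PP\NP)\NP
      [5,6] "song" : N\NP
  [6,8] S\NP   <B
    [6,7] "under" : N\NP
    [7,8] "that" : S\N

YES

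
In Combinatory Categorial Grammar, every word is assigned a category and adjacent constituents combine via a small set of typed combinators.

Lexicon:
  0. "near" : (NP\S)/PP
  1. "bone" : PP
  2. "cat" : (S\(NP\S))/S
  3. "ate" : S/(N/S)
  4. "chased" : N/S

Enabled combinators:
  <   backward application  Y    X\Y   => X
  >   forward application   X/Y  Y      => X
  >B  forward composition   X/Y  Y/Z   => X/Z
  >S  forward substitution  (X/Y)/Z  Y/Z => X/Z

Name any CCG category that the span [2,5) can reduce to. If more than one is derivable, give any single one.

[0,5] S   <
  [0,2] NP\S   >
    [0,1] "near" : (NP\S)/PP
    [1,2] "bone" : PP
  [2,5] S\(NP\S)   >
    [2,3] "cat" : (S\(NP\S))/S
    [3,5] S   >
      [3,4] "ate" : S/(N/S)
      [4,5] "chased" : N/S

S\(NP\S)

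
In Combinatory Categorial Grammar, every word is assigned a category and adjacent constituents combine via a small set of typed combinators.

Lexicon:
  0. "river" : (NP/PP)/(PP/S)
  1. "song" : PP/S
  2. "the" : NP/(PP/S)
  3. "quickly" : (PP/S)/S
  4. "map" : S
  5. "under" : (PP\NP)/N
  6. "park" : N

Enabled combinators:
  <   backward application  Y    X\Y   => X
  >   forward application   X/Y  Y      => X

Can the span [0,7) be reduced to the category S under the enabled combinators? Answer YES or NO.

(NP/PP)/(PP/S) PP/S NP/(PP/S) (PP/S)/S S (PP\NP)/N N
CKY chart[0,7] = {NP}; S ∉ chart

NO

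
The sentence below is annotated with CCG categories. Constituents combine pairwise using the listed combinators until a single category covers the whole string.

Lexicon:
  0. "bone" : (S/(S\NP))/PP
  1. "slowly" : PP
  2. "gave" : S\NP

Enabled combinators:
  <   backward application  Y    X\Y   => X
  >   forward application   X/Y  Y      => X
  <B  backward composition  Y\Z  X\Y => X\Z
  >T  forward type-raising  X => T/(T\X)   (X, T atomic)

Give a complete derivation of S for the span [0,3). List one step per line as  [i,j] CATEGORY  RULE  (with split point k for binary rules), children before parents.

[0,1] (S/(S\NP))/PP  lex  "bone"
[1,2] PP  lex  "slowly"
[0,2] S/(S\NP)  >  k=1
[2,3] S\NP  lex  "gave"
[0,3] S  >  k=2

[0,3] S   >
  [0,2] S/(S\NP)   >
    [0,1] "bone" : (S/(S\NP))/PP
    [1,2] "slowly" : PP
  [2,3] "gave" : S\NP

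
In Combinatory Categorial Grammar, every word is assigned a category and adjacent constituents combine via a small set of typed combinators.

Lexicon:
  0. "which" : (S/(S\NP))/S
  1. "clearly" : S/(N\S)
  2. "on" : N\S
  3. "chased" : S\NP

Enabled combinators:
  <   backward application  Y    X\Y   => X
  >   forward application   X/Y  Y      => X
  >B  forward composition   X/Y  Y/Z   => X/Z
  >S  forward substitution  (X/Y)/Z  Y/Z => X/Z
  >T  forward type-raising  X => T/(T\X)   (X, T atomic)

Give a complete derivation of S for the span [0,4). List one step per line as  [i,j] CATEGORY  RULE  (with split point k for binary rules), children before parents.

[0,1] (S/(S\NP))/S  lex  "which"
[1,2] S/(N\S)  lex  "clearly"
[2,3] N\S  lex  "on"
[1,3] S  >  k=2
[0,3] S/(S\NP)  >  k=1
[3,4] S\NP  lex  "chased"
[0,4] S  >  k=3

[0,4] S   >
  [0,3] S/(S\NP)   >
    [0,1] "which" : (S/(S\NP))/S
    [1,3] S   >
      [1,2] "clearly" : S/(N\S)
      [2,3] "on" : N\S
  [3,4] "chased" : S\NP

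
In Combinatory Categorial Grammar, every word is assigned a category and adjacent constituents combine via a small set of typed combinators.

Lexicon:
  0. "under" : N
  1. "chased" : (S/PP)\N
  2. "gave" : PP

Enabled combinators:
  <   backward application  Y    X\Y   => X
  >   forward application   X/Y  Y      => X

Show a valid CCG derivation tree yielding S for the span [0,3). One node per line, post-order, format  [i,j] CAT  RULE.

[0,1] N  lex  "under"
[1,2] (S/PP)\N  lex  "chased"
[0,2] S/PP  <  k=1
[2,3] PP  lex  "gave"
[0,3] S  >  k=2

[0,3] S   >
  [0,2] S/PP   <
    [0,1] "under" : N
    [1,2] "chased" : (S/PP)\N
  [2,3] "gave" : PP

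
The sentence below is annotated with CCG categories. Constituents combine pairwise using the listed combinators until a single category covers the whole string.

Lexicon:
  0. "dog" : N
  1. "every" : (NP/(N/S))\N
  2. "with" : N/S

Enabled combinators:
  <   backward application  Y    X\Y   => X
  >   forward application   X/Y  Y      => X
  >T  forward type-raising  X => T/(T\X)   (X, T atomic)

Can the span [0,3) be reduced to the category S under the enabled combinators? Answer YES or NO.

N (NP/(N/S))\N N/S
CKY chart[0,3] = {N/(N\NP), NP, NP/(NP\NP), PP/(PP\NP), S/(S\NP)}; S ∉ chart

NO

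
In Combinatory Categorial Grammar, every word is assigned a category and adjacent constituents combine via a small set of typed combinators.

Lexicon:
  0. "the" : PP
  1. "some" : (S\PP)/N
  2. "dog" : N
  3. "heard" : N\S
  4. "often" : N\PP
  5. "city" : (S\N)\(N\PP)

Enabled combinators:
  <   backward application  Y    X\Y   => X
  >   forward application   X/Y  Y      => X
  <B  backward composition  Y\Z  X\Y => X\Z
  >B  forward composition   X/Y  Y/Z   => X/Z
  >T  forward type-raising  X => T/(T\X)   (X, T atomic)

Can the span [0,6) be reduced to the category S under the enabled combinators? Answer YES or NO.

YES

[0,6] S   <
  [0,4] N   <
    [0,3] S   <
      [0,1] "the" : PP
      [1,3] S\PP   >
        [1,2] "some" : (S\PP)/N
        [2,3] "dog" : N
    [3,4] "heard" : N\S
  [4,6] S\N   <
    [4,5] "often" : N\PP
    [5,6] "city" : (S\N)\(N\PP)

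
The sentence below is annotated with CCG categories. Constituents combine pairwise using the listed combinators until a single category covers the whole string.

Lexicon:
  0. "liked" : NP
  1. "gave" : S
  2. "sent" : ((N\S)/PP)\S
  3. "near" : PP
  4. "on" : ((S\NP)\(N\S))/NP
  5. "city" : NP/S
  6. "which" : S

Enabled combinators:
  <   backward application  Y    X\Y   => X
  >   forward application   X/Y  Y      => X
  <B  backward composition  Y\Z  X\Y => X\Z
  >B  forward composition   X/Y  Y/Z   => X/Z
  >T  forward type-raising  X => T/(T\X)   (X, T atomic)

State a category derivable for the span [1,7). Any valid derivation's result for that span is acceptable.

[0,7] S   <
  [0,1] "liked" : NP
  [1,7] S\NP   <
    [1,4] N\S   >
      [1,3] (N\S)/PP   <
        [1,2] "gave" : S
        [2,3] "sent" : ((N\S)/PP)\S
      [3,4] "near" : PP
    [4,7] (S\NP)\(N\S)   >
      [4,5] "on" : ((S\NP)\(N\S))/NP
      [5,7] NP   >
        [5,6] "city" : NP/S
        [6,7] "which" : S

S\NP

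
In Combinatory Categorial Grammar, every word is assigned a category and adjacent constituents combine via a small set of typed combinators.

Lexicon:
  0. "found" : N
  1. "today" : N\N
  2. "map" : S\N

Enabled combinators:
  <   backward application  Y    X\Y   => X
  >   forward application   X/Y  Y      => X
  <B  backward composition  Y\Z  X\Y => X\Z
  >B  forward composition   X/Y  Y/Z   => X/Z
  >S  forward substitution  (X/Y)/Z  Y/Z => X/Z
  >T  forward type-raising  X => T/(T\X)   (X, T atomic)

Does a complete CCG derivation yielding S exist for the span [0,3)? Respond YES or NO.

[0,3] S   <
  [0,1] "found" : N
  [1,3] S\N   <B
    [1,2] "today" : N\N
    [2,3] "map" : S\N

YES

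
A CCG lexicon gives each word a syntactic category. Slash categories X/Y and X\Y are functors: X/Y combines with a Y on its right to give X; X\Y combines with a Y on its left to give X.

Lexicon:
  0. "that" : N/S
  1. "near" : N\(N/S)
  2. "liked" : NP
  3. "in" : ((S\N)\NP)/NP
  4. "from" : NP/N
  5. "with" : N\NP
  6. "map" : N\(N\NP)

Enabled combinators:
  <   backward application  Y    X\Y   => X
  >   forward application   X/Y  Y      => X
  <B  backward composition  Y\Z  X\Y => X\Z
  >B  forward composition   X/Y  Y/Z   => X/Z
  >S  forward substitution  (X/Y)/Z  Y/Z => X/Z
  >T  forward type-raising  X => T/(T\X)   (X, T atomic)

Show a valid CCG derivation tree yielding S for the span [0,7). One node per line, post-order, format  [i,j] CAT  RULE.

[0,1] N/S  lex  "that"
[1,2] N\(N/S)  lex  "near"
[0,2] N  <  k=1
[2,3] NP  lex  "liked"
[3,4] ((S\N)\NP)/NP  lex  "in"
[4,5] NP/N  lex  "from"
[5,6] N\NP  lex  "with"
[6,7] N\(N\NP)  lex  "map"
[5,7] N  <  k=6
[4,7] NP  >  k=5
[3,7] (S\N)\NP  >  k=4
[2,7] S\N  <  k=3
[0,7] S  <  k=2

[0,7] S   <
  [0,2] N   <
    [0,1] "that" : N/S
    [1,2] "near" : N\(N/S)
  [2,7] S\N   <
    [2,3] "liked" : NP
    [3,7] (S\N)\NP   >
      [3,4] "in" : ((S\N)\NP)/NP
      [4,7] NP   >
        [4,5] "from" : NP/N
        [5,7] N   <
          [5,6] "with" : N\NP
          [6,7] "map" : N\(N\NP)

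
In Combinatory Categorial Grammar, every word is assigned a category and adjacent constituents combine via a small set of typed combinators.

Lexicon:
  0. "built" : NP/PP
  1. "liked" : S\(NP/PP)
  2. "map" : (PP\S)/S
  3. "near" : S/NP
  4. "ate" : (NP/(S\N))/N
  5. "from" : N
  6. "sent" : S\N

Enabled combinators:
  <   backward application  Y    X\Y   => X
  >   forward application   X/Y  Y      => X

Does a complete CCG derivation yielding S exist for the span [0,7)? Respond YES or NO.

NO

NP/PP S\(NP/PP) (PP\S)/S S/NP (NP/(S\N))/N N S\N
CKY chart[0,7] = {PP}; S ∉ chart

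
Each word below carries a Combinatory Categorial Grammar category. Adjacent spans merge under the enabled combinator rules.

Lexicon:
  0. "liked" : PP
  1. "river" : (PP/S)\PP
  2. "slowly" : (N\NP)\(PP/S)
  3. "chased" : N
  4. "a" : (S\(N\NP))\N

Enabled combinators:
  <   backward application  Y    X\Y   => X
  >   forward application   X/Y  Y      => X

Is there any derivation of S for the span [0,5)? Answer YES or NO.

YES

[0,5] S   <
  [0,3] N\NP   <
    [0,2] PP/S   <
      [0,1] "liked" : PP
      [1,2] "river" : (PP/S)\PP
    [2,3] "slowly" : (N\NP)\(PP/S)
  [3,5] S\(N\NP)   <
    [3,4] "chased" : N
    [4,5] "a" : (S\(N\NP))\N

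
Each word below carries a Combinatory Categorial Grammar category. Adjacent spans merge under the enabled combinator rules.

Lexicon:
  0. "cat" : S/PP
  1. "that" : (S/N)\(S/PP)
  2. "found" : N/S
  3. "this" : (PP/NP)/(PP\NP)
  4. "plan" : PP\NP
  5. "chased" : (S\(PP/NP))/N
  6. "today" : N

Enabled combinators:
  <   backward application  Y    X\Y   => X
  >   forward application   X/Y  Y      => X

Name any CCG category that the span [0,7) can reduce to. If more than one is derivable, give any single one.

[0,7] S   >
  [0,2] S/N   <
    [0,1] "cat" : S/PP
    [1,2] "that" : (S/N)\(S/PP)
  [2,7] N   >
    [2,3] "found" : N/S
    [3,7] S   <
      [3,5] PP/NP   >
        [3,4] "this" : (PP/NP)/(PP\NP)
        [4,5] "plan" : PP\NP
      [5,7] S\(PP/NP)   >
        [5,6] "chased" : (S\(PP/NP))/N
        [6,7] "today" : N

S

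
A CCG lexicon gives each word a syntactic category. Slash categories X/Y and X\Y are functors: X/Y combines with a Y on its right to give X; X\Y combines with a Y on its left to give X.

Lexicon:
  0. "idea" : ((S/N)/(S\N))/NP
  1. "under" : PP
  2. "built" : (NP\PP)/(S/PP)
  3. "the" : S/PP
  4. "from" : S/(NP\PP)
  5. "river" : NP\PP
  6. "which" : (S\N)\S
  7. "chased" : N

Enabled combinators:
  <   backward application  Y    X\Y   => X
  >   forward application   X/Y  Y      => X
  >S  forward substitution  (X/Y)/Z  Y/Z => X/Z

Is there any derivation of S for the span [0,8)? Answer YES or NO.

[0,8] S   >
  [0,7] S/N   >
    [0,4] (S/N)/(S\N)   >
      [0,1] "idea" : ((S/N)/(S\N))/NP
      [1,4] NP   <
        [1,2] "under" : PP
        [2,4] NP\PP   >
          [2,3] "built" : (NP\PP)/(S/PP)
          [3,4] "the" : S/PP
    [4,7] S\N   <
      [4,6] S   >
        [4,5] "from" : S/(NP\PP)
        [5,6] "river" : NP\PP
      [6,7] "which" : (S\N)\S
  [7,8] "chased" : N

YES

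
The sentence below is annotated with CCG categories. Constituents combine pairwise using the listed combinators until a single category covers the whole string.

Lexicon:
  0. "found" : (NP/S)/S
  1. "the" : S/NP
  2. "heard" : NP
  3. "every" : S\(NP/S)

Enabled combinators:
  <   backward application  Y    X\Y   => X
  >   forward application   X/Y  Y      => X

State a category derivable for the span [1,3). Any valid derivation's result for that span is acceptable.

S

[0,4] S   <
  [0,3] NP/S   >
    [0,1] "found" : (NP/S)/S
    [1,3] S   >
      [1,2] "the" : S/NP
      [2,3] "heard" : NP
  [3,4] "every" : S\(NP/S)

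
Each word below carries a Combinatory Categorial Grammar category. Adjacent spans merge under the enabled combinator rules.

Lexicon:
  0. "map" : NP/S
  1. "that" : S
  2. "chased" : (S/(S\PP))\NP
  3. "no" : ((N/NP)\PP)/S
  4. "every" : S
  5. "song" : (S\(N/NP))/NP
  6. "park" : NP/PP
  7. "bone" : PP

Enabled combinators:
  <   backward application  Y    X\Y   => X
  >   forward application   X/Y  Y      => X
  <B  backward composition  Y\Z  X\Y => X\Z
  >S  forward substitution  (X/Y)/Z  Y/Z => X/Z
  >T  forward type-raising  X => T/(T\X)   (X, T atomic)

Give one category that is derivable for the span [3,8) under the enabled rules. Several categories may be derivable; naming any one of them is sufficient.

S\PP

[0,8] S   >
  [0,3] S/(S\PP)   <
    [0,2] NP   >
      [0,1] "map" : NP/S
      [1,2] "that" : S
    [2,3] "chased" : (S/(S\PP))\NP
  [3,8] S\PP   <B
    [3,5] (N/NP)\PP   >
      [3,4] "no" : ((N/NP)\PP)/S
      [4,5] "every" : S
    [5,8] S\(N/NP)   >
      [5,6] "song" : (S\(N/NP))/NP
      [6,8] NP   >
        [6,7] "park" : NP/PP
        [7,8] "bone" : PP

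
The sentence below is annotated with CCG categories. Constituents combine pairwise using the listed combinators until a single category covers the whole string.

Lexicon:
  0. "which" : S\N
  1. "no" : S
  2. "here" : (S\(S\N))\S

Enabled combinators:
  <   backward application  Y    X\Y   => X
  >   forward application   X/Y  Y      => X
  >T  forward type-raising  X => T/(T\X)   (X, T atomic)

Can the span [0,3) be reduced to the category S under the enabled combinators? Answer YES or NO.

YES

[0,3] S   <
  [0,1] "which" : S\N
  [1,3] S\(S\N)   <
    [1,2] "no" : S
    [2,3] "here" : (S\(S\N))\S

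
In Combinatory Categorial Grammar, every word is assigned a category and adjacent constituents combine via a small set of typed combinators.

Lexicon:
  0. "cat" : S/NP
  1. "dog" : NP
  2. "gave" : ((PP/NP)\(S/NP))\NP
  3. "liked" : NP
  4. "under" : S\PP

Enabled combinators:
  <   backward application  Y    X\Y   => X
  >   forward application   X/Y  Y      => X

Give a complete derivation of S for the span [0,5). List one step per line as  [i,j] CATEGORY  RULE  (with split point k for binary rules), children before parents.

[0,5] S   <
  [0,4] PP   >
    [0,3] PP/NP   <
      [0,1] "cat" : S/NP
      [1,3] (PP/NP)\(S/NP)   <
        [1,2] "dog" : NP
        [2,3] "gave" : ((PP/NP)\(S/NP))\NP
    [3,4] "liked" : NP
  [4,5] "under" : S\PP

[0,1] S/NP  lex  "cat"
[1,2] NP  lex  "dog"
[2,3] ((PP/NP)\(S/NP))\NP  lex  "gave"
[1,3] (PP/NP)\(S/NP)  <  k=2
[0,3] PP/NP  <  k=1
[3,4] NP  lex  "liked"
[0,4] PP  >  k=3
[4,5] S\PP  lex  "under"
[0,5] S  <  k=4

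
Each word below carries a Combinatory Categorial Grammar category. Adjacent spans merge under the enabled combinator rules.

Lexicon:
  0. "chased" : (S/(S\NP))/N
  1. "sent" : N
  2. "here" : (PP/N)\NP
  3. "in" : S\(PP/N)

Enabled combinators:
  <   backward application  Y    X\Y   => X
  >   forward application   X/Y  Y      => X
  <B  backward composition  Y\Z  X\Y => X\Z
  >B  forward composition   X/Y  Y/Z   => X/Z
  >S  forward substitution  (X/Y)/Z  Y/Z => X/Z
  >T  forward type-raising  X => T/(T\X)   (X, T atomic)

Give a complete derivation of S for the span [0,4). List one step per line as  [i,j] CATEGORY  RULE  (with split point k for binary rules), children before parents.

[0,1] (S/(S\NP))/N  lex  "chased"
[1,2] N  lex  "sent"
[0,2] S/(S\NP)  >  k=1
[2,3] (PP/N)\NP  lex  "here"
[3,4] S\(PP/N)  lex  "in"
[2,4] S\NP  <B  k=3
[0,4] S  >  k=2

[0,4] S   >
  [0,2] S/(S\NP)   >
    [0,1] "chased" : (S/(S\NP))/N
    [1,2] "sent" : N
  [2,4] S\NP   <B
    [2,3] "here" : (PP/N)\NP
    [3,4] "in" : S\(PP/N)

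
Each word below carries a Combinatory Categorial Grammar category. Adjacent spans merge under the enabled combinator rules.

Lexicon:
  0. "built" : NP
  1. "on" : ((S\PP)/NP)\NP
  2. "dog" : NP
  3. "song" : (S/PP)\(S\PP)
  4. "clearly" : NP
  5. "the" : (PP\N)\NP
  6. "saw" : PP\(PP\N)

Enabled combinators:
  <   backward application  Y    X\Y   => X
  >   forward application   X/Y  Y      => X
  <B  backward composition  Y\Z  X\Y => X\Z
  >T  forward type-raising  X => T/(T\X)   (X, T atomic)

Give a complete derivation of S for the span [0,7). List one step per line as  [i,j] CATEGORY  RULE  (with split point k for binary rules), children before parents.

[0,1] NP  lex  "built"
[1,2] ((S\PP)/NP)\NP  lex  "on"
[0,2] (S\PP)/NP  <  k=1
[2,3] NP  lex  "dog"
[0,3] S\PP  >  k=2
[3,4] (S/PP)\(S\PP)  lex  "song"
[0,4] S/PP  <  k=3
[4,5] NP  lex  "clearly"
[5,6] (PP\N)\NP  lex  "the"
[4,6] PP\N  <  k=5
[6,7] PP\(PP\N)  lex  "saw"
[4,7] PP  <  k=6
[0,7] S  >  k=4

[0,7] S   >
  [0,4] S/PP   <
    [0,3] S\PP   >
      [0,2] (S\PP)/NP   <
        [0,1] "built" : NP
        [1,2] "on" : ((S\PP)/NP)\NP
      [2,3] "dog" : NP
    [3,4] "song" : (S/PP)\(S\PP)
  [4,7] PP   <
    [4,6] PP\N   <
      [4,5] "clearly" : NP
      [5,6] "the" : (PP\N)\NP
    [6,7] "saw" : PP\(PP\N)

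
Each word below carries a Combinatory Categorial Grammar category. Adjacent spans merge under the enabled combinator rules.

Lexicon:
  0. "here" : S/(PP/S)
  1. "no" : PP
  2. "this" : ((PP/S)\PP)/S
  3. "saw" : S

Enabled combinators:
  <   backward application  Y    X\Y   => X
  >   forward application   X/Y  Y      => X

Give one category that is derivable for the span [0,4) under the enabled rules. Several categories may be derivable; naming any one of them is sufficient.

S

[0,4] S   >
  [0,1] "here" : S/(PP/S)
  [1,4] PP/S   <
    [1,2] "no" : PP
    [2,4] (PP/S)\PP   >
      [2,3] "this" : ((PP/S)\PP)/S
      [3,4] "saw" : S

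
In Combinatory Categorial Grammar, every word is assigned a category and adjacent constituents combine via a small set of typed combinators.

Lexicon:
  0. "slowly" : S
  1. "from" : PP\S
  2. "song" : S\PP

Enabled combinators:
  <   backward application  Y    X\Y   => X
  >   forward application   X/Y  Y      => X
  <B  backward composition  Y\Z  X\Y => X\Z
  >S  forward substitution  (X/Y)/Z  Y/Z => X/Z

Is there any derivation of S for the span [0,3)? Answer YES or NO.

[0,3] S   <
  [0,2] PP   <
    [0,1] "slowly" : S
    [1,2] "from" : PP\S
  [2,3] "song" : S\PP

YES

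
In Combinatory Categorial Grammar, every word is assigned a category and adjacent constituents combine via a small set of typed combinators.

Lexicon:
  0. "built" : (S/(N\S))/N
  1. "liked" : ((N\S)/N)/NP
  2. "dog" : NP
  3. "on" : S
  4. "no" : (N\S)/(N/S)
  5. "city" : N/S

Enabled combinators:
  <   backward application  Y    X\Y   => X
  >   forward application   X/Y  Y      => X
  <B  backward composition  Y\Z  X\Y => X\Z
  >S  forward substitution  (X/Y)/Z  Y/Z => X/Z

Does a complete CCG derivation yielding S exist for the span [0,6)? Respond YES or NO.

YES

[0,6] S   >
  [0,3] S/N   >S
    [0,1] "built" : (S/(N\S))/N
    [1,3] (N\S)/N   >
      [1,2] "liked" : ((N\S)/N)/NP
      [2,3] "dog" : NP
  [3,6] N   <
    [3,4] "on" : S
    [4,6] N\S   >
      [4,5] "no" : (N\S)/(N/S)
      [5,6] "city" : N/S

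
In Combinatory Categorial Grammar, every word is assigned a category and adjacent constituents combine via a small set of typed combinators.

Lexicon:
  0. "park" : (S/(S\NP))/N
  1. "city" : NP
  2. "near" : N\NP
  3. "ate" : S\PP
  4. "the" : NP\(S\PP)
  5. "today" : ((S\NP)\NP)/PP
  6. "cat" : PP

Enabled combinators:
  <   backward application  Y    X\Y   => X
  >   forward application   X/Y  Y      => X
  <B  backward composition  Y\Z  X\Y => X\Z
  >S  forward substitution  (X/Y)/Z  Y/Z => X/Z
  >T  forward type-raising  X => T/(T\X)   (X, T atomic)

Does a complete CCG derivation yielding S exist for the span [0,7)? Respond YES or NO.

YES

[0,7] S   >
  [0,3] S/(S\NP)   >
    [0,1] "park" : (S/(S\NP))/N
    [1,3] N   <
      [1,2] "city" : NP
      [2,3] "near" : N\NP
  [3,7] S\NP   <
    [3,5] NP   <
      [3,4] "ate" : S\PP
      [4,5] "the" : NP\(S\PP)
    [5,7] (S\NP)\NP   >
      [5,6] "today" : ((S\NP)\NP)/PP
      [6,7] "cat" : PP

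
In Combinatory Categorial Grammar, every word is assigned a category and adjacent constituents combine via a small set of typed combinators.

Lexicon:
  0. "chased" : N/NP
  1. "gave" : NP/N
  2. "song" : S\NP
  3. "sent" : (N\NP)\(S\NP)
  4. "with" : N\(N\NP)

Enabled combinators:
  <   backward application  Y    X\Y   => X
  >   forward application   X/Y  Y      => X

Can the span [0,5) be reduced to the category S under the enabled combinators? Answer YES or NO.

NO

N/NP NP/N S\NP (N\NP)\(S\NP) N\(N\NP)
CKY chart[0,5] = {N}; S ∉ chart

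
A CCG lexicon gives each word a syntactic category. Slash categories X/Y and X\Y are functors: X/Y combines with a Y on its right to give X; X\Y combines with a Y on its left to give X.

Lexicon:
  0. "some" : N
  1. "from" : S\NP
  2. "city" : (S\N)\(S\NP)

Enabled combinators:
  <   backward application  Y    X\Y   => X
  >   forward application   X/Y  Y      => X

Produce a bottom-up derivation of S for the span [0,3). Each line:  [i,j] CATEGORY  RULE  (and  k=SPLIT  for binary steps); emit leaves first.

[0,3] S   <
  [0,1] "some" : N
  [1,3] S\N   <
    [1,2] "from" : S\NP
    [2,3] "city" : (S\N)\(S\NP)

[0,1] N  lex  "some"
[1,2] S\NP  lex  "from"
[2,3] (S\N)\(S\NP)  lex  "city"
[1,3] S\N  <  k=2
[0,3] S  <  k=1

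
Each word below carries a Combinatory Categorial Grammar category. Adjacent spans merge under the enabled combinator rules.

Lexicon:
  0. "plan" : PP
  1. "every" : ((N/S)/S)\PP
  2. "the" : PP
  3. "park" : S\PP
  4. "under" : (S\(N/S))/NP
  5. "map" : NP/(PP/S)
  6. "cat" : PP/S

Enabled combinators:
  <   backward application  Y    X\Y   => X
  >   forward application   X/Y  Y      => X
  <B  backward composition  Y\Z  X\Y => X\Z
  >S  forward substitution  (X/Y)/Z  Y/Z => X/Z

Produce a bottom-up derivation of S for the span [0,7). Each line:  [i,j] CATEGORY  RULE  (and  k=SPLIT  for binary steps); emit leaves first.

[0,7] S   <
  [0,4] N/S   >
    [0,2] (N/S)/S   <
      [0,1] "plan" : PP
      [1,2] "every" : ((N/S)/S)\PP
    [2,4] S   <
      [2,3] "the" : PP
      [3,4] "park" : S\PP
  [4,7] S\(N/S)   >
    [4,5] "under" : (S\(N/S))/NP
    [5,7] NP   >
      [5,6] "map" : NP/(PP/S)
      [6,7] "cat" : PP/S

[0,1] PP  lex  "plan"
[1,2] ((N/S)/S)\PP  lex  "every"
[0,2] (N/S)/S  <  k=1
[2,3] PP  lex  "the"
[3,4] S\PP  lex  "park"
[2,4] S  <  k=3
[0,4] N/S  >  k=2
[4,5] (S\(N/S))/NP  lex  "under"
[5,6] NP/(PP/S)  lex  "map"
[6,7] PP/S  lex  "cat"
[5,7] NP  >  k=6
[4,7] S\(N/S)  >  k=5
[0,7] S  <  k=4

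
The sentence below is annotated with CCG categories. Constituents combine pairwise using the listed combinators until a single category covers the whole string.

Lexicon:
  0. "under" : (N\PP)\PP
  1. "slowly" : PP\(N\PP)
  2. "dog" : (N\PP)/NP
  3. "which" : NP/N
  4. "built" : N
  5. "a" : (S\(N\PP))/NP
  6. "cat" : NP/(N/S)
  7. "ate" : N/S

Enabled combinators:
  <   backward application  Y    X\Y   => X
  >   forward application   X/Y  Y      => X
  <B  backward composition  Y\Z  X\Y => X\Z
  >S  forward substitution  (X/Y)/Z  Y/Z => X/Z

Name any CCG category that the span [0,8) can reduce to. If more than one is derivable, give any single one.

S

[0,8] S   <
  [0,5] N\PP   <B
    [0,2] PP\PP   <B
      [0,1] "under" : (N\PP)\PP
      [1,2] "slowly" : PP\(N\PP)
    [2,5] N\PP   >
      [2,3] "dog" : (N\PP)/NP
      [3,5] NP   >
        [3,4] "which" : NP/N
        [4,5] "built" : N
  [5,8] S\(N\PP)   >
    [5,6] "a" : (S\(N\PP))/NP
    [6,8] NP   >
      [6,7] "cat" : NP/(N/S)
      [7,8] "ate" : N/S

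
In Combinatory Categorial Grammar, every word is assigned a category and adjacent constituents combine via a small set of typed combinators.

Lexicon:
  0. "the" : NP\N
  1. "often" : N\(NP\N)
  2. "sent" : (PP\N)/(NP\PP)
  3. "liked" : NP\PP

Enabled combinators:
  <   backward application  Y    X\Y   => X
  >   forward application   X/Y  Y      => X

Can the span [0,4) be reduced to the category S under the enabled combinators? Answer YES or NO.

NP\N N\(NP\N) (PP\N)/(NP\PP) NP\PP
CKY chart[0,4] = {PP}; S ∉ chart

NO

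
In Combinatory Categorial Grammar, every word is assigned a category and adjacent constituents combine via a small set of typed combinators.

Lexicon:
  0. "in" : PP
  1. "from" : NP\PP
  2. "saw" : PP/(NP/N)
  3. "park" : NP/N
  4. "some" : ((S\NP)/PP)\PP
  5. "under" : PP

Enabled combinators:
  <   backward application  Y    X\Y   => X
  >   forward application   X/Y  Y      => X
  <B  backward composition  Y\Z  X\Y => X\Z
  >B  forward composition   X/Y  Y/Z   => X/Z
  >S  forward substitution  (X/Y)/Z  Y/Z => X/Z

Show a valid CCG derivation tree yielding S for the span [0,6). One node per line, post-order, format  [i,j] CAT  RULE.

[0,6] S   <
  [0,2] NP   <
    [0,1] "in" : PP
    [1,2] "from" : NP\PP
  [2,6] S\NP   >
    [2,5] (S\NP)/PP   <
      [2,4] PP   >
        [2,3] "saw" : PP/(NP/N)
        [3,4] "park" : NP/N
      [4,5] "some" : ((S\NP)/PP)\PP
    [5,6] "under" : PP

[0,1] PP  lex  "in"
[1,2] NP\PP  lex  "from"
[0,2] NP  <  k=1
[2,3] PP/(NP/N)  lex  "saw"
[3,4] NP/N  lex  "park"
[2,4] PP  >  k=3
[4,5] ((S\NP)/PP)\PP  lex  "some"
[2,5] (S\NP)/PP  <  k=4
[5,6] PP  lex  "under"
[2,6] S\NP  >  k=5
[0,6] S  <  k=2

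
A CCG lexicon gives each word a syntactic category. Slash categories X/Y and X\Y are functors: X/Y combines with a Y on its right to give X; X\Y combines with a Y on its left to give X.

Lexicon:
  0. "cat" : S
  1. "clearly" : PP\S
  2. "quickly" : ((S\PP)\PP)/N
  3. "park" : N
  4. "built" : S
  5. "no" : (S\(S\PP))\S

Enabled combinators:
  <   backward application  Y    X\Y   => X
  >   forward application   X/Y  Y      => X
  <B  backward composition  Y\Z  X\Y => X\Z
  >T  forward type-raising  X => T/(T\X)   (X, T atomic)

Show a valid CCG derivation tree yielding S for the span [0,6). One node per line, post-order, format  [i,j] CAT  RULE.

[0,6] S   <
  [0,4] S\PP   <
    [0,2] PP   <
      [0,1] "cat" : S
      [1,2] "clearly" : PP\S
    [2,4] (S\PP)\PP   >
      [2,3] "quickly" : ((S\PP)\PP)/N
      [3,4] "park" : N
  [4,6] S\(S\PP)   <
    [4,5] "built" : S
    [5,6] "no" : (S\(S\PP))\S

[0,1] S  lex  "cat"
[1,2] PP\S  lex  "clearly"
[0,2] PP  <  k=1
[2,3] ((S\PP)\PP)/N  lex  "quickly"
[3,4] N  lex  "park"
[2,4] (S\PP)\PP  >  k=3
[0,4] S\PP  <  k=2
[4,5] S  lex  "built"
[5,6] (S\(S\PP))\S  lex  "no"
[4,6] S\(S\PP)  <  k=5
[0,6] S  <  k=4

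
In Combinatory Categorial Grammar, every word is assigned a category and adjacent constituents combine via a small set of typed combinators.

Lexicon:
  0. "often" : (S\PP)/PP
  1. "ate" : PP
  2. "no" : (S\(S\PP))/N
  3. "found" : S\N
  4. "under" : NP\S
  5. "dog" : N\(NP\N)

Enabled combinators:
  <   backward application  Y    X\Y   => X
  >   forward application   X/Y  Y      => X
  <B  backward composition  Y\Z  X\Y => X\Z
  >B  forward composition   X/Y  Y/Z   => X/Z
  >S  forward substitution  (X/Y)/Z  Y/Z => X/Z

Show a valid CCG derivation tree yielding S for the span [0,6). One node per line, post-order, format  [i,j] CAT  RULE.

[0,6] S   <
  [0,2] S\PP   >
    [0,1] "often" : (S\PP)/PP
    [1,2] "ate" : PP
  [2,6] S\(S\PP)   >
    [2,3] "no" : (S\(S\PP))/N
    [3,6] N   <
      [3,5] NP\N   <B
        [3,4] "found" : S\N
        [4,5] "under" : NP\S
      [5,6] "dog" : N\(NP\N)

[0,1] (S\PP)/PP  lex  "often"
[1,2] PP  lex  "ate"
[0,2] S\PP  >  k=1
[2,3] (S\(S\PP))/N  lex  "no"
[3,4] S\N  lex  "found"
[4,5] NP\S  lex  "under"
[3,5] NP\N  <B  k=4
[5,6] N\(NP\N)  lex  "dog"
[3,6] N  <  k=5
[2,6] S\(S\PP)  >  k=3
[0,6] S  <  k=2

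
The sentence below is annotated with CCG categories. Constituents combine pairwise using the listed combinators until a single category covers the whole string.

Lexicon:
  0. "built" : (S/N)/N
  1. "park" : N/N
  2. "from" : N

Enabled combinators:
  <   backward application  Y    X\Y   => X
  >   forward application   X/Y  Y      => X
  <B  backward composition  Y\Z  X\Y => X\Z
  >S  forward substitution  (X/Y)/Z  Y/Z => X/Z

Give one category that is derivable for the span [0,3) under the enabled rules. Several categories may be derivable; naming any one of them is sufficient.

[0,3] S   >
  [0,2] S/N   >S
    [0,1] "built" : (S/N)/N
    [1,2] "park" : N/N
  [2,3] "from" : N

S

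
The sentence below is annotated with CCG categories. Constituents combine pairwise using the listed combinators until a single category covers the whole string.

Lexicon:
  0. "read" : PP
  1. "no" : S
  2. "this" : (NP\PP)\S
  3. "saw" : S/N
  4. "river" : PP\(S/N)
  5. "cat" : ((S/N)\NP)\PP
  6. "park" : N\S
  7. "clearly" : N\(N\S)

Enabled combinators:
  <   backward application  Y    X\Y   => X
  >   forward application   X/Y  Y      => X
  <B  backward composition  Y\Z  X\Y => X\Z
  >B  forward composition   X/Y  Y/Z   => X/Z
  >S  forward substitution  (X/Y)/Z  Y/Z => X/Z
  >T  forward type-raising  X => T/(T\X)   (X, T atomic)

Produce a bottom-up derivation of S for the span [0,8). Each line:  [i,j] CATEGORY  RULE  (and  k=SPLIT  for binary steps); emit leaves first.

[0,8] S   >
  [0,6] S/N   <
    [0,3] NP   <
      [0,1] "read" : PP
      [1,3] NP\PP   <
        [1,2] "no" : S
        [2,3] "this" : (NP\PP)\S
    [3,6] (S/N)\NP   <
      [3,5] PP   <
        [3,4] "saw" : S/N
        [4,5] "river" : PP\(S/N)
      [5,6] "cat" : ((S/N)\NP)\PP
  [6,8] N   <
    [6,7] "park" : N\S
    [7,8] "clearly" : N\(N\S)

[0,1] PP  lex  "read"
[1,2] S  lex  "no"
[2,3] (NP\PP)\S  lex  "this"
[1,3] NP\PP  <  k=2
[0,3] NP  <  k=1
[3,4] S/N  lex  "saw"
[4,5] PP\(S/N)  lex  "river"
[3,5] PP  <  k=4
[5,6] ((S/N)\NP)\PP  lex  "cat"
[3,6] (S/N)\NP  <  k=5
[0,6] S/N  <  k=3
[6,7] N\S  lex  "park"
[7,8] N\(N\S)  lex  "clearly"
[6,8] N  <  k=7
[0,8] S  >  k=6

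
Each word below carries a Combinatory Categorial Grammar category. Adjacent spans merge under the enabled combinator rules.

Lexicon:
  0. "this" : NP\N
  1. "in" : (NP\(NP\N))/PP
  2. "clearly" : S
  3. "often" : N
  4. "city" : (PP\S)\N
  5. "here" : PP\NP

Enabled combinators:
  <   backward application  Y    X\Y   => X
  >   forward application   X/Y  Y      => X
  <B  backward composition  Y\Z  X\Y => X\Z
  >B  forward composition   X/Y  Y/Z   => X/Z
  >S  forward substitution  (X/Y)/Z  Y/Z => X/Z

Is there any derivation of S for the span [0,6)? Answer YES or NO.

NP\N (NP\(NP\N))/PP S N (PP\S)\N PP\NP
CKY chart[0,6] = {PP}; S ∉ chart

NO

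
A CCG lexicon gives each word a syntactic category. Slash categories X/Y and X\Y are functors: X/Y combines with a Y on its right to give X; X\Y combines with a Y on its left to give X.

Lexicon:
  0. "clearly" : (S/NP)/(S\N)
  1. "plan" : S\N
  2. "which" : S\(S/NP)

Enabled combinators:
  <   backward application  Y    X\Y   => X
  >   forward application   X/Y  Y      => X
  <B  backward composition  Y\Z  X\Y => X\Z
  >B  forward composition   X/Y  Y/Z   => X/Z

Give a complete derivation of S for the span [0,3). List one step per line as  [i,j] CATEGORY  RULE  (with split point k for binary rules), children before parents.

[0,1] (S/NP)/(S\N)  lex  "clearly"
[1,2] S\N  lex  "plan"
[0,2] S/NP  >  k=1
[2,3] S\(S/NP)  lex  "which"
[0,3] S  <  k=2

[0,3] S   <
  [0,2] S/NP   >
    [0,1] "clearly" : (S/NP)/(S\N)
    [1,2] "plan" : S\N
  [2,3] "which" : S\(S/NP)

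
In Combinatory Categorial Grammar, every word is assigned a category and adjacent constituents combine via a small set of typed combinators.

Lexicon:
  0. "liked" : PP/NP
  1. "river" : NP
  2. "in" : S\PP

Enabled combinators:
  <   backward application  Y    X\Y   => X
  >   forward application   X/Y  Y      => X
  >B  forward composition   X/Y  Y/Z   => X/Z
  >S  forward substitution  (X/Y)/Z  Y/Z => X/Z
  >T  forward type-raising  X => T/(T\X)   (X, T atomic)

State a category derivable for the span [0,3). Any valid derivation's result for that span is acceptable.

[0,3] S   <
  [0,2] PP   >
    [0,1] "liked" : PP/NP
    [1,2] "river" : NP
  [2,3] "in" : S\PP

S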